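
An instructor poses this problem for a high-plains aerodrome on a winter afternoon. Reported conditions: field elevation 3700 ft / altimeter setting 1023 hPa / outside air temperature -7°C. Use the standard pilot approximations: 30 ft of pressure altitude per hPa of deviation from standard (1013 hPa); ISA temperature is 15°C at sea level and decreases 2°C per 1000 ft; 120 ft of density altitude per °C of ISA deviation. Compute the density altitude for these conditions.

Pressure altitude = 3700 + (1013 − 1023) × 30 = 3700 + (-300) = 3400 ft.
ISA temperature at 3400 ft = 15 − 2 × (3400/1000) = 8.2°C.
ISA deviation = -7 − 8.2 = -15.2°C.
Density altitude = 3400 + 120 × (-15.2) = 1576 ft.

1576 ft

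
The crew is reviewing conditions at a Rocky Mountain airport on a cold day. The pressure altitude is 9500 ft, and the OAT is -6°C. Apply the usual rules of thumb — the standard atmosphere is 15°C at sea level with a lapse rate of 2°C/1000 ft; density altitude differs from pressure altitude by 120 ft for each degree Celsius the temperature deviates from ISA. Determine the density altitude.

9260 ft

ISA temperature at 9500 ft = 15 − 2 × (9500/1000) = -4°C.
ISA deviation = -6 − (-4) = -2°C.
Density altitude = 9500 + 120 × (-2) = 9500 + (-240) = 9260 ft.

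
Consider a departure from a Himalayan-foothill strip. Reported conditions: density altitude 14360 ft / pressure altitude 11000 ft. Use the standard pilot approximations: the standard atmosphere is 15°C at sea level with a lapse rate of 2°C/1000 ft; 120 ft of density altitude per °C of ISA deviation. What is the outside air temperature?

21°C

Density altitude − pressure altitude = 14360 − 11000 = +3360 ft.
At 120 ft/°C that is an ISA deviation of 3360/120 = +28°C.
ISA temperature at 11000 ft = 15 − 2 × (11000/1000) = -7°C.
OAT = ISA + deviation = -7 + (+28) = 21°C.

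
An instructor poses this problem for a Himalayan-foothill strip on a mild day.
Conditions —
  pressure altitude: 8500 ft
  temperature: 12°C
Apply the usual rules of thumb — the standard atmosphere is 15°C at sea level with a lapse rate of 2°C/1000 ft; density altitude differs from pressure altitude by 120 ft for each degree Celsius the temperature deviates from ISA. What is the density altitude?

10180 ft

ISA temperature at 8500 ft = 15 − 2 × (8500/1000) = -2°C.
ISA deviation = 12 − (-2) = +14°C.
Density altitude = 8500 + 120 × (14) = 8500 + (+1680) = 10180 ft.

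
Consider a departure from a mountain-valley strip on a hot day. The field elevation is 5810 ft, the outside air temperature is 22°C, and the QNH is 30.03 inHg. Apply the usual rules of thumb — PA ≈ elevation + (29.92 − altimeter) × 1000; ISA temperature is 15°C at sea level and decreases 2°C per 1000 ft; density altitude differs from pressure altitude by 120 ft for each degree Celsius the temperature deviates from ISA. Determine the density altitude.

Pressure altitude = 5810 + (29.92 − 30.03) × 1000 = 5810 + (-110) = 5700 ft.
ISA temperature at 5700 ft = 15 − 2 × (5700/1000) = 3.6°C.
ISA deviation = 22 − 3.6 = +18.4°C.
Density altitude = 5700 + 120 × (18.4) = 7908 ft.

7908 ft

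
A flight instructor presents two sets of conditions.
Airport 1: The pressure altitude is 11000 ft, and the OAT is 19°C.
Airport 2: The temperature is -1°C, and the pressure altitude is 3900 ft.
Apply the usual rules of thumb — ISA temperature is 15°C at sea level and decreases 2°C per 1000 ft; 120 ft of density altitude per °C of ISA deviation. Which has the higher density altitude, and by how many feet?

Airport 1: ISA temp = -7°C, deviation +26°C, DA = 11000 + 120 × 26 = 14120 ft.
Airport 2: ISA temp = 7.2°C, deviation -8.2°C, DA = 3900 + 120 × (-8.2) = 2916 ft.
Airport 1 is higher by 14120 − 2916 = 11204 ft.

Airport 1 by 11204 ft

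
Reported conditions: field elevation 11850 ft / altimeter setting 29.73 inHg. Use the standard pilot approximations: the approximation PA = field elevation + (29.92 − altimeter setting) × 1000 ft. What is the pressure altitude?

Pressure correction = (29.92 − 29.73) × 1000 = +190 ft.
Pressure altitude = 11850 + (+190) = 12040 ft.

12040 ft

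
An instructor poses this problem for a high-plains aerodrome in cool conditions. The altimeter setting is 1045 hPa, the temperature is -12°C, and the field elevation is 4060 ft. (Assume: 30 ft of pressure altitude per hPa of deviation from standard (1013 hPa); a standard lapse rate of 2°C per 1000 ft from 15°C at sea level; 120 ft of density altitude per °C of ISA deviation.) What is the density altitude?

604 ft

Pressure altitude = 4060 + (1013 − 1045) × 30 = 4060 + (-960) = 3100 ft.
ISA temperature at 3100 ft = 15 − 2 × (3100/1000) = 8.8°C.
ISA deviation = -12 − 8.8 = -20.8°C.
Density altitude = 3100 + 120 × (-20.8) = 604 ft.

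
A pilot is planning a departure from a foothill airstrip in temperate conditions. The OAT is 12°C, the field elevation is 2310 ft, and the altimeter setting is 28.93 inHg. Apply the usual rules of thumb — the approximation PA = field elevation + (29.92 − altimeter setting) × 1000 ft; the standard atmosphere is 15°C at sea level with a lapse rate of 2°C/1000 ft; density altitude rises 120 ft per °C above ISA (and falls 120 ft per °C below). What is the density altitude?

3732 ft

Pressure altitude = 2310 + (29.92 − 28.93) × 1000 = 2310 + (+990) = 3300 ft.
ISA temperature at 3300 ft = 15 − 2 × (3300/1000) = 8.4°C.
ISA deviation = 12 − 8.4 = +3.6°C.
Density altitude = 3300 + 120 × (3.6) = 3732 ft.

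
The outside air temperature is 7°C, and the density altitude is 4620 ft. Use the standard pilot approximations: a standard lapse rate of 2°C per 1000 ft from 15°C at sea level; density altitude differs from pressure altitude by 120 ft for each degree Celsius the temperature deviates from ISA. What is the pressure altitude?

4500 ft

DA = PA + 120 × (OAT − (15 − 2·PA/1000)) = PA + 120·OAT − 1800 + 0.24·PA = 1.24·PA + 120·OAT − 1800.
So 1.24·PA = 4620 − 120 × 7 + 1800 = 5580.
PA = 5580 / 1.24 = 4500 ft.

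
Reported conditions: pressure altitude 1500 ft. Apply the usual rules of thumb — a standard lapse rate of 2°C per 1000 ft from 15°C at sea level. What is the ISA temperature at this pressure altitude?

ISA temperature = 15 − 2 × (1500/1000) = 15 − 3 = 12°C.

12°C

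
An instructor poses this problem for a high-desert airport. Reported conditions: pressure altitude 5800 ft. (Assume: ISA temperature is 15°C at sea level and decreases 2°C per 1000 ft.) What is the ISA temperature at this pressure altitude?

3.4°C

ISA temperature = 15 − 2 × (5800/1000) = 15 − 11.6 = 3.4°C.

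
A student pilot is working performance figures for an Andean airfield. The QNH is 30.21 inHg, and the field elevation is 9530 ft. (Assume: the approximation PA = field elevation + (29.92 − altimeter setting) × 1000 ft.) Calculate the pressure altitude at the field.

9240 ft

Pressure correction = (29.92 − 30.21) × 1000 = -290 ft.
Pressure altitude = 9530 + (-290) = 9240 ft.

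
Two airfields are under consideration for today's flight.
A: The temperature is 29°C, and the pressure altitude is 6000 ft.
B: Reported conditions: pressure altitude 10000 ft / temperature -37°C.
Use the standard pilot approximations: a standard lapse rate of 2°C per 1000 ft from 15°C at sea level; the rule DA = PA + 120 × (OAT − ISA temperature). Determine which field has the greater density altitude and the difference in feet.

A by 2960 ft

A: ISA temp = 3°C, deviation +26°C, DA = 6000 + 120 × 26 = 9120 ft.
B: ISA temp = -5°C, deviation -32°C, DA = 10000 + 120 × (-32) = 6160 ft.
A is higher by 9120 − 6160 = 2960 ft.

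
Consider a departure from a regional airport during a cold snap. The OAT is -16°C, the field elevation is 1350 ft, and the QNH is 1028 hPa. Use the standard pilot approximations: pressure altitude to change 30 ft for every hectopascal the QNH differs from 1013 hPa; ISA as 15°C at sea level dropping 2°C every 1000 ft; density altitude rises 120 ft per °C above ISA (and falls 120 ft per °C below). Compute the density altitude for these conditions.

Pressure altitude = 1350 + (1013 − 1028) × 30 = 1350 + (-450) = 900 ft.
ISA temperature at 900 ft = 15 − 2 × (900/1000) = 13.2°C.
ISA deviation = -16 − 13.2 = -29.2°C.
Density altitude = 900 + 120 × (-29.2) = -2604 ft.

-2604 ft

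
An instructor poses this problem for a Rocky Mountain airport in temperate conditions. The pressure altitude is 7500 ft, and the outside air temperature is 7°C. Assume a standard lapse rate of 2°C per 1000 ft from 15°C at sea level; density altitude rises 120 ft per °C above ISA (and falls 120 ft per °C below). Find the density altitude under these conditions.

ISA temperature at 7500 ft = 15 − 2 × (7500/1000) = 0°C.
ISA deviation = 7 − 0 = +7°C.
Density altitude = 7500 + 120 × (7) = 7500 + (+840) = 8340 ft.

8340 ft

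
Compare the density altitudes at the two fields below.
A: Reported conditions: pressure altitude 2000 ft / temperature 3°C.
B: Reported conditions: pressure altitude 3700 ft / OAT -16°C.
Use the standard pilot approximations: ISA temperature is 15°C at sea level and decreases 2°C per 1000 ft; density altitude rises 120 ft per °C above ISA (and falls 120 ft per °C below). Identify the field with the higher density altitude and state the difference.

A: ISA temp = 11°C, deviation -8°C, DA = 2000 + 120 × (-8) = 1040 ft.
B: ISA temp = 7.6°C, deviation -23.6°C, DA = 3700 + 120 × (-23.6) = 868 ft.
A is higher by 1040 − 868 = 172 ft.

A by 172 ft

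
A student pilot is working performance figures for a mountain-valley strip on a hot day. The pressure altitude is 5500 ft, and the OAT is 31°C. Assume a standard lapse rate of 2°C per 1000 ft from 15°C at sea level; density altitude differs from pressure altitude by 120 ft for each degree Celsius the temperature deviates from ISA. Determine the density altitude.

8740 ft

ISA temperature at 5500 ft = 15 − 2 × (5500/1000) = 4°C.
ISA deviation = 31 − 4 = +27°C.
Density altitude = 5500 + 120 × (27) = 5500 + (+3240) = 8740 ft.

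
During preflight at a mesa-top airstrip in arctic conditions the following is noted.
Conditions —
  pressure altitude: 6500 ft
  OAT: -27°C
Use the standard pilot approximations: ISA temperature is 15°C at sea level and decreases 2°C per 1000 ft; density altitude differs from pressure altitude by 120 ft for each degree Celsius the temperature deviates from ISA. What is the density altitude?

3020 ft

ISA temperature at 6500 ft = 15 − 2 × (6500/1000) = 2°C.
ISA deviation = -27 − 2 = -29°C.
Density altitude = 6500 + 120 × (-29) = 6500 + (-3480) = 3020 ft.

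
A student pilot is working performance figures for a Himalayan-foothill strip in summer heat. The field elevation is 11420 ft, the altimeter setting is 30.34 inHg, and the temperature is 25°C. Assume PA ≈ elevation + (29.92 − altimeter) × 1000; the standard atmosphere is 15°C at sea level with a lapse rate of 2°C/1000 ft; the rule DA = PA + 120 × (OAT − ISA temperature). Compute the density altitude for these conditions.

14840 ft

Pressure altitude = 11420 + (29.92 − 30.34) × 1000 = 11420 + (-420) = 11000 ft.
ISA temperature at 11000 ft = 15 − 2 × (11000/1000) = -7°C.
ISA deviation = 25 − (-7) = +32°C.
Density altitude = 11000 + 120 × (32) = 14840 ft.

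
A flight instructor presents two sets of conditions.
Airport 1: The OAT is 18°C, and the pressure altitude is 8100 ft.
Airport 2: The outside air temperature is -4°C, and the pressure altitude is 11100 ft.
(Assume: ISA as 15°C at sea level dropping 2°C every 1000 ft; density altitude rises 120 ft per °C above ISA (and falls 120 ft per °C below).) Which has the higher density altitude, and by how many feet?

Airport 1: ISA temp = -1.2°C, deviation +19.2°C, DA = 8100 + 120 × 19.2 = 10404 ft.
Airport 2: ISA temp = -7.2°C, deviation +3.2°C, DA = 11100 + 120 × 3.2 = 11484 ft.
Airport 2 is higher by 11484 − 10404 = 1080 ft.

Airport 2 by 1080 ft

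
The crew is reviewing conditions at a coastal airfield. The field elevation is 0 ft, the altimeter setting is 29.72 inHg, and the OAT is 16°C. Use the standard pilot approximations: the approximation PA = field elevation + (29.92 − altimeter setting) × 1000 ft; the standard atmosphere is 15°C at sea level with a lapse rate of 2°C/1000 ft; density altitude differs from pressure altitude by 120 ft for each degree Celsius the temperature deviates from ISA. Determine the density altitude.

368 ft

Pressure altitude = 0 + (29.92 − 29.72) × 1000 = 0 + (+200) = 200 ft.
ISA temperature at 200 ft = 15 − 2 × (200/1000) = 14.6°C.
ISA deviation = 16 − 14.6 = +1.4°C.
Density altitude = 200 + 120 × (1.4) = 368 ft.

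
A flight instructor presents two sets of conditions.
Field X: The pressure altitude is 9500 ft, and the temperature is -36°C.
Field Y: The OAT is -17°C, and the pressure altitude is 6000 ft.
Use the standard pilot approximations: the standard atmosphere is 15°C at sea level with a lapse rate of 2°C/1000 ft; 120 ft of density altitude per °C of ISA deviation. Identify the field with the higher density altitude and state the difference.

Field X: ISA temp = -4°C, deviation -32°C, DA = 9500 + 120 × (-32) = 5660 ft.
Field Y: ISA temp = 3°C, deviation -20°C, DA = 6000 + 120 × (-20) = 3600 ft.
Field X is higher by 5660 − 3600 = 2060 ft.

Field X by 2060 ft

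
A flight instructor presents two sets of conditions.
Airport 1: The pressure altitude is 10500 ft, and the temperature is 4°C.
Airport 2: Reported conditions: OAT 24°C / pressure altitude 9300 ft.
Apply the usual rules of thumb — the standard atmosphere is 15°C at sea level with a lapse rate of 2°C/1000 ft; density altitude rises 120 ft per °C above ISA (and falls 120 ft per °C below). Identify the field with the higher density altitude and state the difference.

Airport 1: ISA temp = -6°C, deviation +10°C, DA = 10500 + 120 × 10 = 11700 ft.
Airport 2: ISA temp = -3.6°C, deviation +27.6°C, DA = 9300 + 120 × 27.6 = 12612 ft.
Airport 2 is higher by 12612 − 11700 = 912 ft.

Airport 2 by 912 ft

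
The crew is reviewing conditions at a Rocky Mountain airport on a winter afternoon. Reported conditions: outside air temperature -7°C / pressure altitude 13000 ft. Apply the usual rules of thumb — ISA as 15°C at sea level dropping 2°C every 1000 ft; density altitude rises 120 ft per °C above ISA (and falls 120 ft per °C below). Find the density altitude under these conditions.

13480 ft

ISA temperature at 13000 ft = 15 − 2 × (13000/1000) = -11°C.
ISA deviation = -7 − (-11) = +4°C.
Density altitude = 13000 + 120 × (4) = 13000 + (+480) = 13480 ft.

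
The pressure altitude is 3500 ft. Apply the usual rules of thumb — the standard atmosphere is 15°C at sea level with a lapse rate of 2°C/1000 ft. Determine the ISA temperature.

8°C

ISA temperature = 15 − 2 × (3500/1000) = 15 − 7 = 8°C.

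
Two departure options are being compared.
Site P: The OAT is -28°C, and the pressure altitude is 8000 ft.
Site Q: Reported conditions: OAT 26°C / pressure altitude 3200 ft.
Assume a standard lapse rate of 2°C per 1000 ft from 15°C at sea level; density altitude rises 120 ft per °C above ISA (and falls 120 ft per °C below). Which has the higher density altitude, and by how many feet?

Site Q by 528 ft

Site P: ISA temp = -1°C, deviation -27°C, DA = 8000 + 120 × (-27) = 4760 ft.
Site Q: ISA temp = 8.6°C, deviation +17.4°C, DA = 3200 + 120 × 17.4 = 5288 ft.
Site Q is higher by 5288 − 4760 = 528 ft.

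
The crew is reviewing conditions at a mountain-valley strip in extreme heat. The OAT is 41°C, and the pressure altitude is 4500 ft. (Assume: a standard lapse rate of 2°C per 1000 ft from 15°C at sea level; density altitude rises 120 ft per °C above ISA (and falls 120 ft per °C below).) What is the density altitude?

8700 ft

ISA temperature at 4500 ft = 15 − 2 × (4500/1000) = 6°C.
ISA deviation = 41 − 6 = +35°C.
Density altitude = 4500 + 120 × (35) = 4500 + (+4200) = 8700 ft.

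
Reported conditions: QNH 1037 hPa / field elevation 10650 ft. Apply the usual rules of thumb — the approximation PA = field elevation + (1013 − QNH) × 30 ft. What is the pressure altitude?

9930 ft

Pressure correction = (1013 − 1037) × 30 = -720 ft.
Pressure altitude = 10650 + (-720) = 9930 ft.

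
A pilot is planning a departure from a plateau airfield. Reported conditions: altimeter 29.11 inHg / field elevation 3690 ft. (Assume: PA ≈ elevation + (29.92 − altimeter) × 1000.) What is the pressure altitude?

4500 ft

Pressure correction = (29.92 − 29.11) × 1000 = +810 ft.
Pressure altitude = 3690 + (+810) = 4500 ft.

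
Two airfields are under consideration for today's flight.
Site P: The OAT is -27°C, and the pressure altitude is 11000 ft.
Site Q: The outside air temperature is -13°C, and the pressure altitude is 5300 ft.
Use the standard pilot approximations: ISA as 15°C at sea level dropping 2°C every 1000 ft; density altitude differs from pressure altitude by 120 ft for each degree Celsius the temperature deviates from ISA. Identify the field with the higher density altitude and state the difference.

Site P: ISA temp = -7°C, deviation -20°C, DA = 11000 + 120 × (-20) = 8600 ft.
Site Q: ISA temp = 4.4°C, deviation -17.4°C, DA = 5300 + 120 × (-17.4) = 3212 ft.
Site P is higher by 8600 − 3212 = 5388 ft.

Site P by 5388 ft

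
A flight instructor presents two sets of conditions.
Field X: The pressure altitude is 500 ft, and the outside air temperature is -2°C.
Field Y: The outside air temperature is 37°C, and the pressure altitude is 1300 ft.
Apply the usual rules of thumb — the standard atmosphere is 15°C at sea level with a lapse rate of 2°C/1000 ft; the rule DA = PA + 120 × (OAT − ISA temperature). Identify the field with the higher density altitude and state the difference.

Field X: ISA temp = 14°C, deviation -16°C, DA = 500 + 120 × (-16) = -1420 ft.
Field Y: ISA temp = 12.4°C, deviation +24.6°C, DA = 1300 + 120 × 24.6 = 4252 ft.
Field Y is higher by 4252 − (-1420) = 5672 ft.

Field Y by 5672 ft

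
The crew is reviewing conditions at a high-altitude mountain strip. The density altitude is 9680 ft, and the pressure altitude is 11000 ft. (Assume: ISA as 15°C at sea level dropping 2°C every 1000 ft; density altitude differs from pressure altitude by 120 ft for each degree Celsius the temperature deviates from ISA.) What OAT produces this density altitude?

-18°C

Density altitude − pressure altitude = 9680 − 11000 = -1320 ft.
At 120 ft/°C that is an ISA deviation of -1320/120 = -11°C.
ISA temperature at 11000 ft = 15 − 2 × (11000/1000) = -7°C.
OAT = ISA + deviation = -7 + (-11) = -18°C.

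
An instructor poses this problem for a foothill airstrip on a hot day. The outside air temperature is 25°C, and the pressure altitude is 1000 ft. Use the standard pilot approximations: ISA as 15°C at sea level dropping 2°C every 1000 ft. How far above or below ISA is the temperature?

ISA+12°C

ISA temperature at 1000 ft = 15 − 2 × (1000/1000) = 13°C.
Deviation = OAT − ISA = 25 − 13 = +12°C.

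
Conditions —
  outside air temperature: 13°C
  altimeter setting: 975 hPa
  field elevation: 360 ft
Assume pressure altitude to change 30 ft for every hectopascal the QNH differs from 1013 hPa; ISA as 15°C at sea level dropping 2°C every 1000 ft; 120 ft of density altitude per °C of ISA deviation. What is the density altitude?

Pressure altitude = 360 + (1013 − 975) × 30 = 360 + (+1140) = 1500 ft.
ISA temperature at 1500 ft = 15 − 2 × (1500/1000) = 12°C.
ISA deviation = 13 − 12 = +1°C.
Density altitude = 1500 + 120 × (1) = 1620 ft.

1620 ft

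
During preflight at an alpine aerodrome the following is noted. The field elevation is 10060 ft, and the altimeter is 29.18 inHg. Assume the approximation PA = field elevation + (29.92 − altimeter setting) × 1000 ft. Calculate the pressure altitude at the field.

10800 ft

Pressure correction = (29.92 − 29.18) × 1000 = +740 ft.
Pressure altitude = 10060 + (+740) = 10800 ft.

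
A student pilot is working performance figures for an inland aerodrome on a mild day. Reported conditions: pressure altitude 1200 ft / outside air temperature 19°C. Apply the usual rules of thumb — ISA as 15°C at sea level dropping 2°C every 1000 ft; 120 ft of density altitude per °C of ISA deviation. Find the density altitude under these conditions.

ISA temperature at 1200 ft = 15 − 2 × (1200/1000) = 12.6°C.
ISA deviation = 19 − 12.6 = +6.4°C.
Density altitude = 1200 + 120 × (6.4) = 1200 + (+768) = 1968 ft.

1968 ft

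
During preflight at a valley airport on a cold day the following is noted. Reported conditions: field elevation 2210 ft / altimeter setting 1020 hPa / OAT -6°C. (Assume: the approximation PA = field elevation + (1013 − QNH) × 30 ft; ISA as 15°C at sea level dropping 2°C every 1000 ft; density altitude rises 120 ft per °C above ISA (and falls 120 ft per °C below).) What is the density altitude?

Pressure altitude = 2210 + (1013 − 1020) × 30 = 2210 + (-210) = 2000 ft.
ISA temperature at 2000 ft = 15 − 2 × (2000/1000) = 11°C.
ISA deviation = -6 − 11 = -17°C.
Density altitude = 2000 + 120 × (-17) = -40 ft.

-40 ft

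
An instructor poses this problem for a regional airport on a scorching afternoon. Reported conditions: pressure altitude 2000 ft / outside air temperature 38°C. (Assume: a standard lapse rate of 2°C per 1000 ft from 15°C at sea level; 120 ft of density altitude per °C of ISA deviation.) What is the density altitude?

5240 ft

ISA temperature at 2000 ft = 15 − 2 × (2000/1000) = 11°C.
ISA deviation = 38 − 11 = +27°C.
Density altitude = 2000 + 120 × (27) = 2000 + (+3240) = 5240 ft.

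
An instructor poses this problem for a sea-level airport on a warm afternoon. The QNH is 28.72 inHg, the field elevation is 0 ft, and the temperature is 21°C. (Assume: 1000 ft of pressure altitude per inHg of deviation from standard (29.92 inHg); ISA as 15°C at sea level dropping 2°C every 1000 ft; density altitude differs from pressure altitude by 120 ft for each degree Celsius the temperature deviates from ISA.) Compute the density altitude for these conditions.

2208 ft

Pressure altitude = 0 + (29.92 − 28.72) × 1000 = 0 + (+1200) = 1200 ft.
ISA temperature at 1200 ft = 15 − 2 × (1200/1000) = 12.6°C.
ISA deviation = 21 − 12.6 = +8.4°C.
Density altitude = 1200 + 120 × (8.4) = 2208 ft.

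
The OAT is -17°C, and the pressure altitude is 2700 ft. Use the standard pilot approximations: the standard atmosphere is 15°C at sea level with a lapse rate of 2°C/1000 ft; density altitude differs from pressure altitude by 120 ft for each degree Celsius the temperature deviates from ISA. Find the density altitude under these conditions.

ISA temperature at 2700 ft = 15 − 2 × (2700/1000) = 9.6°C.
ISA deviation = -17 − 9.6 = -26.6°C.
Density altitude = 2700 + 120 × (-26.6) = 2700 + (-3192) = -492 ft.

-492 ft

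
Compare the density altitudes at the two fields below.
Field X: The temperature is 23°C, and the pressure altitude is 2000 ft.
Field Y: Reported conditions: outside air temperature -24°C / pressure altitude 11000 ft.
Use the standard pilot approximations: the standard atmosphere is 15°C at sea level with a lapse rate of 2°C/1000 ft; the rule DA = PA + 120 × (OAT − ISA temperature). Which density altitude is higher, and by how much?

Field X: ISA temp = 11°C, deviation +12°C, DA = 2000 + 120 × 12 = 3440 ft.
Field Y: ISA temp = -7°C, deviation -17°C, DA = 11000 + 120 × (-17) = 8960 ft.
Field Y is higher by 8960 − 3440 = 5520 ft.

Field Y by 5520 ft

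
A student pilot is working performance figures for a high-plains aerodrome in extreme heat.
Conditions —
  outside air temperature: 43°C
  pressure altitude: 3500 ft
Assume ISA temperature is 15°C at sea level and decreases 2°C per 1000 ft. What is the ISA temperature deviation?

ISA+35°C

ISA temperature at 3500 ft = 15 − 2 × (3500/1000) = 8°C.
Deviation = OAT − ISA = 43 − 8 = +35°C.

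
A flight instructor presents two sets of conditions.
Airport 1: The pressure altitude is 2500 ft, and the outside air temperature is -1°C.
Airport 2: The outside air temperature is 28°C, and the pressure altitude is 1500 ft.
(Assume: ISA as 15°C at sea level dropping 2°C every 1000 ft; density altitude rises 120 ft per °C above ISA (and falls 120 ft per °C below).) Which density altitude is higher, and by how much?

Airport 2 by 2240 ft

Airport 1: ISA temp = 10°C, deviation -11°C, DA = 2500 + 120 × (-11) = 1180 ft.
Airport 2: ISA temp = 12°C, deviation +16°C, DA = 1500 + 120 × 16 = 3420 ft.
Airport 2 is higher by 3420 − 1180 = 2240 ft.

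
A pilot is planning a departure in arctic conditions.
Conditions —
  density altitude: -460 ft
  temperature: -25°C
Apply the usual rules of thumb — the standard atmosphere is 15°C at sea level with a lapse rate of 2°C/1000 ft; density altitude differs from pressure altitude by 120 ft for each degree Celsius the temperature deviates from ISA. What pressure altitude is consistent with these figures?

3500 ft

DA = PA + 120 × (OAT − (15 − 2·PA/1000)) = PA + 120·OAT − 1800 + 0.24·PA = 1.24·PA + 120·OAT − 1800.
So 1.24·PA = -460 − 120 × (-25) + 1800 = 4340.
PA = 4340 / 1.24 = 3500 ft.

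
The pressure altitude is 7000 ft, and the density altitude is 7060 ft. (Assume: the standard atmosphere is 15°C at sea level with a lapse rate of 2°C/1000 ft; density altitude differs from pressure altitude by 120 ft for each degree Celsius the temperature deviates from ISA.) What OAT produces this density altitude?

Density altitude − pressure altitude = 7060 − 7000 = +60 ft.
At 120 ft/°C that is an ISA deviation of 60/120 = +0.5°C.
ISA temperature at 7000 ft = 15 − 2 × (7000/1000) = 1°C.
OAT = ISA + deviation = 1 + (+0.5) = 1.5°C.

1.5°C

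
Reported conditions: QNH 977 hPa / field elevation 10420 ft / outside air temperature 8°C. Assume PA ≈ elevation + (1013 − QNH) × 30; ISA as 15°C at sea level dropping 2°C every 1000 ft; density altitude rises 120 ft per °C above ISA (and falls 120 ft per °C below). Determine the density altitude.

13420 ft

Pressure altitude = 10420 + (1013 − 977) × 30 = 10420 + (+1080) = 11500 ft.
ISA temperature at 11500 ft = 15 − 2 × (11500/1000) = -8°C.
ISA deviation = 8 − (-8) = +16°C.
Density altitude = 11500 + 120 × (16) = 13420 ft.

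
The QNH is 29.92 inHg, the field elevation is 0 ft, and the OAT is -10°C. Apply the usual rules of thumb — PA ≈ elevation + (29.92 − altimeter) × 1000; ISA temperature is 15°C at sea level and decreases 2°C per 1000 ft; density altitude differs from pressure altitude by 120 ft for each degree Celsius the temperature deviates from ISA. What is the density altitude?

-3000 ft

Pressure altitude = 0 + (29.92 − 29.92) × 1000 = 0 + (0) = 0 ft.
ISA temperature at 0 ft = 15 − 2 × (0/1000) = 15°C.
ISA deviation = -10 − 15 = -25°C.
Density altitude = 0 + 120 × (-25) = -3000 ft.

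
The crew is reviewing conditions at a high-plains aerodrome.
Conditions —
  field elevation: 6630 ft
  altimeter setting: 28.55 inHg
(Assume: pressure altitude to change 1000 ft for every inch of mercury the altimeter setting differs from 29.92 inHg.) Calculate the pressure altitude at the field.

8000 ft

Pressure correction = (29.92 − 28.55) × 1000 = +1370 ft.
Pressure altitude = 6630 + (+1370) = 8000 ft.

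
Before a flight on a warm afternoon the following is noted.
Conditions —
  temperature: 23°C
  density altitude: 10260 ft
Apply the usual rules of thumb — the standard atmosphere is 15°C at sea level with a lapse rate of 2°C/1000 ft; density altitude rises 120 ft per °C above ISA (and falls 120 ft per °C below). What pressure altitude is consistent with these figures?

DA = PA + 120 × (OAT − (15 − 2·PA/1000)) = PA + 120·OAT − 1800 + 0.24·PA = 1.24·PA + 120·OAT − 1800.
So 1.24·PA = 10260 − 120 × 23 + 1800 = 9300.
PA = 9300 / 1.24 = 7500 ft.

7500 ft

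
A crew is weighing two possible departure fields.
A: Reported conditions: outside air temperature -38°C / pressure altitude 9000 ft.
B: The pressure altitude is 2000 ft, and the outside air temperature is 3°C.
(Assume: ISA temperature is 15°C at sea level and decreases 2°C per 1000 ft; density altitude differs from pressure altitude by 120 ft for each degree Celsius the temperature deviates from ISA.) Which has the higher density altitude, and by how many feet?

A by 3760 ft

A: ISA temp = -3°C, deviation -35°C, DA = 9000 + 120 × (-35) = 4800 ft.
B: ISA temp = 11°C, deviation -8°C, DA = 2000 + 120 × (-8) = 1040 ft.
A is higher by 4800 − 1040 = 3760 ft.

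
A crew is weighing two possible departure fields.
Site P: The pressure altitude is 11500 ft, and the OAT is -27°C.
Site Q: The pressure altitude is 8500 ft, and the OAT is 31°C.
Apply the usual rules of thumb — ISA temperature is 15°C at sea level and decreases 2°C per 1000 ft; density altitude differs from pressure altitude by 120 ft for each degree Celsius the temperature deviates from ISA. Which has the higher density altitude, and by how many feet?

Site P: ISA temp = -8°C, deviation -19°C, DA = 11500 + 120 × (-19) = 9220 ft.
Site Q: ISA temp = -2°C, deviation +33°C, DA = 8500 + 120 × 33 = 12460 ft.
Site Q is higher by 12460 − 9220 = 3240 ft.

Site Q by 3240 ft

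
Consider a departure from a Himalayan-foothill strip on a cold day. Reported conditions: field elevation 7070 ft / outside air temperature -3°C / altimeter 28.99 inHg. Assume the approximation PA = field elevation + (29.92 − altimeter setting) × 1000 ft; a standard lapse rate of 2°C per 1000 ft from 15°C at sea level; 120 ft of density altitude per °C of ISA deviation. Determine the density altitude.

Pressure altitude = 7070 + (29.92 − 28.99) × 1000 = 7070 + (+930) = 8000 ft.
ISA temperature at 8000 ft = 15 − 2 × (8000/1000) = -1°C.
ISA deviation = -3 − (-1) = -2°C.
Density altitude = 8000 + 120 × (-2) = 7760 ft.

7760 ft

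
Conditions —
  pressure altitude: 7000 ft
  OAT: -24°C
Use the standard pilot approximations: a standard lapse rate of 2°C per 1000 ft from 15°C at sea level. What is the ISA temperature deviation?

ISA-25°C

ISA temperature at 7000 ft = 15 − 2 × (7000/1000) = 1°C.
Deviation = OAT − ISA = -24 − 1 = -25°C.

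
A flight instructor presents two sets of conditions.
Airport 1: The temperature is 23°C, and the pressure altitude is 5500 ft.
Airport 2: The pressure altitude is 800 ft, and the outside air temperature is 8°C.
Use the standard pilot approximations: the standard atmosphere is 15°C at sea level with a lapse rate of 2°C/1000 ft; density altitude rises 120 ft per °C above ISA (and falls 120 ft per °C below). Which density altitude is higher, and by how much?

Airport 1: ISA temp = 4°C, deviation +19°C, DA = 5500 + 120 × 19 = 7780 ft.
Airport 2: ISA temp = 13.4°C, deviation -5.4°C, DA = 800 + 120 × (-5.4) = 152 ft.
Airport 1 is higher by 7780 − 152 = 7628 ft.

Airport 1 by 7628 ft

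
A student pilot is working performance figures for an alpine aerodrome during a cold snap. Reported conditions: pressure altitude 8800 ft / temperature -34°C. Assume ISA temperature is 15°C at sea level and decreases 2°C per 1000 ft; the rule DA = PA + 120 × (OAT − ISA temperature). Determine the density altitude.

5032 ft

ISA temperature at 8800 ft = 15 − 2 × (8800/1000) = -2.6°C.
ISA deviation = -34 − (-2.6) = -31.4°C.
Density altitude = 8800 + 120 × (-31.4) = 8800 + (-3768) = 5032 ft.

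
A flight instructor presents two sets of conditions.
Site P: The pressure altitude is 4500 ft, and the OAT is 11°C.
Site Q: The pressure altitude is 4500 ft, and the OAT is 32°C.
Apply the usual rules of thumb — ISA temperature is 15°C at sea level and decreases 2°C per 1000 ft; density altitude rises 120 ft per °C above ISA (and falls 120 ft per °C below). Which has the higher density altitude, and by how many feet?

Site P: ISA temp = 6°C, deviation +5°C, DA = 4500 + 120 × 5 = 5100 ft.
Site Q: ISA temp = 6°C, deviation +26°C, DA = 4500 + 120 × 26 = 7620 ft.
Site Q is higher by 7620 − 5100 = 2520 ft.

Site Q by 2520 ft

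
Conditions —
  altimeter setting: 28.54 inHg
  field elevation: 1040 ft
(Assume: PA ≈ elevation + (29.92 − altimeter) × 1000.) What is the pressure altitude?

2420 ft

Pressure correction = (29.92 − 28.54) × 1000 = +1380 ft.
Pressure altitude = 1040 + (+1380) = 2420 ft.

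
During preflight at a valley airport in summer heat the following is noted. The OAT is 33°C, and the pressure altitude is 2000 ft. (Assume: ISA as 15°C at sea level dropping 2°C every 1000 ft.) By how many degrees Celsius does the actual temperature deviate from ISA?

ISA temperature at 2000 ft = 15 − 2 × (2000/1000) = 11°C.
Deviation = OAT − ISA = 33 − 11 = +22°C.

ISA+22°C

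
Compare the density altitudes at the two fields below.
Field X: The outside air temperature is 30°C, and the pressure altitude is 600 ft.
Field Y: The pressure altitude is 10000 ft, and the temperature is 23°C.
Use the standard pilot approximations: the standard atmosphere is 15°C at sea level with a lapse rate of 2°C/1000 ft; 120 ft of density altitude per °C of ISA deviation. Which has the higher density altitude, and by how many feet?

Field Y by 10816 ft

Field X: ISA temp = 13.8°C, deviation +16.2°C, DA = 600 + 120 × 16.2 = 2544 ft.
Field Y: ISA temp = -5°C, deviation +28°C, DA = 10000 + 120 × 28 = 13360 ft.
Field Y is higher by 13360 − 2544 = 10816 ft.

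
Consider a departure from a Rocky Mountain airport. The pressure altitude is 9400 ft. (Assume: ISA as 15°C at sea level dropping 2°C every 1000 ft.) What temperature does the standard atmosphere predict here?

-3.8°C

ISA temperature = 15 − 2 × (9400/1000) = 15 − 18.8 = -3.8°C.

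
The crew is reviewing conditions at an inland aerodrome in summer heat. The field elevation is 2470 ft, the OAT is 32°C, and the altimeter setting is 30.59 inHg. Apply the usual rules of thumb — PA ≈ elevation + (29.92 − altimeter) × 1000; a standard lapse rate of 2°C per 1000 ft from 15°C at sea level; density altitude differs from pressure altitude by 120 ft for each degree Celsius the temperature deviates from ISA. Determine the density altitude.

4272 ft

Pressure altitude = 2470 + (29.92 − 30.59) × 1000 = 2470 + (-670) = 1800 ft.
ISA temperature at 1800 ft = 15 − 2 × (1800/1000) = 11.4°C.
ISA deviation = 32 − 11.4 = +20.6°C.
Density altitude = 1800 + 120 × (20.6) = 4272 ft.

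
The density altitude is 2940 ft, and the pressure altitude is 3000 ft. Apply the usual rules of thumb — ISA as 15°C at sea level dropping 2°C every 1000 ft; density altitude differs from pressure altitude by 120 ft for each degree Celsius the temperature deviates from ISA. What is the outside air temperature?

8.5°C

Density altitude − pressure altitude = 2940 − 3000 = -60 ft.
At 120 ft/°C that is an ISA deviation of -60/120 = -0.5°C.
ISA temperature at 3000 ft = 15 − 2 × (3000/1000) = 9°C.
OAT = ISA + deviation = 9 + (-0.5) = 8.5°C.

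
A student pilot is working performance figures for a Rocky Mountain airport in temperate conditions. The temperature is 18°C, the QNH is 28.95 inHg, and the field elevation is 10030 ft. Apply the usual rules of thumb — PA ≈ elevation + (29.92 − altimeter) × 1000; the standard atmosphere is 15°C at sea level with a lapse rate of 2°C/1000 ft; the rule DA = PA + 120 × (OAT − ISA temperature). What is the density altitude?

Pressure altitude = 10030 + (29.92 − 28.95) × 1000 = 10030 + (+970) = 11000 ft.
ISA temperature at 11000 ft = 15 − 2 × (11000/1000) = -7°C.
ISA deviation = 18 − (-7) = +25°C.
Density altitude = 11000 + 120 × (25) = 14000 ft.

14000 ft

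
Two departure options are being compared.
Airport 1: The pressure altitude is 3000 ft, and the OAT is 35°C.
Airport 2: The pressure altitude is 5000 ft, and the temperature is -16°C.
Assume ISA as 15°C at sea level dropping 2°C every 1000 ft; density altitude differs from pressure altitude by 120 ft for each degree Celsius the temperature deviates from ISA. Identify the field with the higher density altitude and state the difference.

Airport 1 by 3640 ft

Airport 1: ISA temp = 9°C, deviation +26°C, DA = 3000 + 120 × 26 = 6120 ft.
Airport 2: ISA temp = 5°C, deviation -21°C, DA = 5000 + 120 × (-21) = 2480 ft.
Airport 1 is higher by 6120 − 2480 = 3640 ft.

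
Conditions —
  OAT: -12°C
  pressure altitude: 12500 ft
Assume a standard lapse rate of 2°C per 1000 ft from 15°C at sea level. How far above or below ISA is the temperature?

ISA-2°C

ISA temperature at 12500 ft = 15 − 2 × (12500/1000) = -10°C.
Deviation = OAT − ISA = -12 − (-10) = -2°C.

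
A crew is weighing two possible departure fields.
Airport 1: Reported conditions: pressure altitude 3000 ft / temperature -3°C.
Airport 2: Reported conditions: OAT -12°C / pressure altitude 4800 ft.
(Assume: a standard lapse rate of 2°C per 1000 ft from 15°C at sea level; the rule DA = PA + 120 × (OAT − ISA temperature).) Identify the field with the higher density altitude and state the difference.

Airport 1: ISA temp = 9°C, deviation -12°C, DA = 3000 + 120 × (-12) = 1560 ft.
Airport 2: ISA temp = 5.4°C, deviation -17.4°C, DA = 4800 + 120 × (-17.4) = 2712 ft.
Airport 2 is higher by 2712 − 1560 = 1152 ft.

Airport 2 by 1152 ft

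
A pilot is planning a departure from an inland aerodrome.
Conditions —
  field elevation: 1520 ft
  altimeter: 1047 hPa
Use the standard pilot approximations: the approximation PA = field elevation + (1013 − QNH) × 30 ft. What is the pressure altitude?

500 ft

Pressure correction = (1013 − 1047) × 30 = -1020 ft.
Pressure altitude = 1520 + (-1020) = 500 ft.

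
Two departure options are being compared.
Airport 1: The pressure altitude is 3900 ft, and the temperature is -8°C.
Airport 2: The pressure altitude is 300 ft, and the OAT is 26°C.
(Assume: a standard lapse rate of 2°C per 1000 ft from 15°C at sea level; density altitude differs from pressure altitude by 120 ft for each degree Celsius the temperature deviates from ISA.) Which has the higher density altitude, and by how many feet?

Airport 1 by 384 ft

Airport 1: ISA temp = 7.2°C, deviation -15.2°C, DA = 3900 + 120 × (-15.2) = 2076 ft.
Airport 2: ISA temp = 14.4°C, deviation +11.6°C, DA = 300 + 120 × 11.6 = 1692 ft.
Airport 1 is higher by 2076 − 1692 = 384 ft.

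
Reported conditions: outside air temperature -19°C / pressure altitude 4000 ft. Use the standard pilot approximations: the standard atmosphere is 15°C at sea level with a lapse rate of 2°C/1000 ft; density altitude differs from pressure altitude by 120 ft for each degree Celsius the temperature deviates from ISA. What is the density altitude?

880 ft

ISA temperature at 4000 ft = 15 − 2 × (4000/1000) = 7°C.
ISA deviation = -19 − 7 = -26°C.
Density altitude = 4000 + 120 × (-26) = 4000 + (-3120) = 880 ft.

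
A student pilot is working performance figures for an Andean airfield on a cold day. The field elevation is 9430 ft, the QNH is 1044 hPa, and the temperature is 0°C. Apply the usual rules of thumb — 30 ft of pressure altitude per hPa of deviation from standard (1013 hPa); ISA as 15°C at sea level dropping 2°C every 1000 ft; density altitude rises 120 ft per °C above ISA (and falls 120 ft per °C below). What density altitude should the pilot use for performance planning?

8740 ft

Pressure altitude = 9430 + (1013 − 1044) × 30 = 9430 + (-930) = 8500 ft.
ISA temperature at 8500 ft = 15 − 2 × (8500/1000) = -2°C.
ISA deviation = 0 − (-2) = +2°C.
Density altitude = 8500 + 120 × (2) = 8740 ft.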